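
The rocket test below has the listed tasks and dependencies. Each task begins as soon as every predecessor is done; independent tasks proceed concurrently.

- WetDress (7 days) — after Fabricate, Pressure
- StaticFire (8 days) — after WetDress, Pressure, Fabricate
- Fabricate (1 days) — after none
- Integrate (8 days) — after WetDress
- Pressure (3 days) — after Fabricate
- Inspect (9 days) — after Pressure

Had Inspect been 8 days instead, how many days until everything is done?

19

The binding path is Fabricate→Pressure→WetDress→StaticFire = 1+3+7+8 = 19; finish at 19 days.
Inspect has 6 days of float (longest path through it is 13).
No other chain overtakes it, so the finish is 19 days.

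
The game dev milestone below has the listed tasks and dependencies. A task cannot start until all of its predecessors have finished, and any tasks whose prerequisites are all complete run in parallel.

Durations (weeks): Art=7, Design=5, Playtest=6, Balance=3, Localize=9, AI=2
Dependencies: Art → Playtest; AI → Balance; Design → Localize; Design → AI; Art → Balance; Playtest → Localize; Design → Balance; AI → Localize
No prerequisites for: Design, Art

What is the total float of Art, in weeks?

0

Critical path: Art→Playtest→Localize = 7+6+9 = 22, so the finish is 22 weeks.
Longest path through Art: 22 weeks (earliest finish 7, latest finish 7).
Float = 22 − 22 = 0.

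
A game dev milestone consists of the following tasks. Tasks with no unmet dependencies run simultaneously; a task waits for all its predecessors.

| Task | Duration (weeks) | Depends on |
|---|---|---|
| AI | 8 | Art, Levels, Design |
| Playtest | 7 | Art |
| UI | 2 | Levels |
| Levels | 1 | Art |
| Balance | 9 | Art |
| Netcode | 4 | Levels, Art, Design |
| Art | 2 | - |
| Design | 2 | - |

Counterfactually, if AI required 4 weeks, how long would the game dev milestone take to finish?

Actual critical path: Art→Levels→AI = 2+1+8 = 11 ⇒ 11 weeks.
AI lies on that path, so at 4 weeks the path becomes 7 weeks.
Now Art→Balance = 2+9 = 11 is longest, so the finish becomes 11 weeks.

11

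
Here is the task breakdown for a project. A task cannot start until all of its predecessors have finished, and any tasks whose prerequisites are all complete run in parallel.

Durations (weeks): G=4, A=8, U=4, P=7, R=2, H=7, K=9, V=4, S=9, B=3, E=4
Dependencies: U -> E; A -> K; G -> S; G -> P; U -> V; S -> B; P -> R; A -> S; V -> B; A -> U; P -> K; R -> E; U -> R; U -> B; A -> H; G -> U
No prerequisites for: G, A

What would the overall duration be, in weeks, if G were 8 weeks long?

24

Actual critical path: G→P→K = 4+7+9 = 20 ⇒ 20 weeks.
G is on the critical path; changing it to 8 makes that path 24 weeks.
The critical path is still G→P→K; finish is now 24 weeks.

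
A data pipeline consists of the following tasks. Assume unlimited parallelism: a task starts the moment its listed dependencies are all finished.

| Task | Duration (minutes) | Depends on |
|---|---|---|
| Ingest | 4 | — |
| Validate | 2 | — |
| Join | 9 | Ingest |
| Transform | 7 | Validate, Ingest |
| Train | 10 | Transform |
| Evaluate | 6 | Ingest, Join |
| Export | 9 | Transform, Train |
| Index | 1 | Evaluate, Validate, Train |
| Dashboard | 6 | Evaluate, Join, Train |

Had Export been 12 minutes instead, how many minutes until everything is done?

33

As given, the longest chain is Ingest→Transform→Train→Export = 4+7+10+9 = 30, so the finish is 30 minutes.
Export lies on that path, so at 12 minutes the path becomes 33 minutes.
No other chain overtakes it, so the finish is 33 minutes.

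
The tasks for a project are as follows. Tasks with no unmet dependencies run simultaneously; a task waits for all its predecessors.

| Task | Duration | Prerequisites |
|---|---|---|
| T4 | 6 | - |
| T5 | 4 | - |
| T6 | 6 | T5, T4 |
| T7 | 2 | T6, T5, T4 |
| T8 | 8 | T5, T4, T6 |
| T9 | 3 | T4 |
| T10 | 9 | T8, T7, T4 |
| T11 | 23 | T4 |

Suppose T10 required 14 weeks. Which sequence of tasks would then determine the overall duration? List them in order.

T4, T6, T8, T10

The binding path is T4→T6→T8→T10 = 6+6+8+9 = 29; finish at 29 weeks.
T10 lies on that path, so at 14 weeks the path becomes 34 weeks.
No other chain overtakes it, so the finish is 34 weeks.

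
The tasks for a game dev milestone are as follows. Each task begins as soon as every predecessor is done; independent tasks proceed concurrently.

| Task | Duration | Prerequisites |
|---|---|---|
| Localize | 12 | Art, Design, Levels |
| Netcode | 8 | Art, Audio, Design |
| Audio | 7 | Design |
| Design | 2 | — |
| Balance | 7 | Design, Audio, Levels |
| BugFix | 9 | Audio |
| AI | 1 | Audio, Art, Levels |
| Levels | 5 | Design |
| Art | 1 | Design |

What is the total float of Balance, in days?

Critical path: Design→Levels→Localize = 2+5+12 = 19, so the finish is 19 days.
Longest path through Balance: 16 days (earliest finish 16, latest finish 19).
Float = 19 − 16 = 3.

3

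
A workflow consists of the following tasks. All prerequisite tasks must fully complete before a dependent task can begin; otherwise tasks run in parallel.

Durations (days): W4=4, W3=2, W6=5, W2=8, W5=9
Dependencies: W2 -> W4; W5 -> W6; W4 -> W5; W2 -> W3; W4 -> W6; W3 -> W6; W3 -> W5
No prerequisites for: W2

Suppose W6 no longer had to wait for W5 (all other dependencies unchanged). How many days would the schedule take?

Before: longest chain W2→W4→W5→W6 = 8+4+9+5 = 26, finish 26.
Without W5→W6, W6's earliest start moves from 21 to 12.
After: W2→W4→W5 = 8+4+9 = 21 → 21 days.

21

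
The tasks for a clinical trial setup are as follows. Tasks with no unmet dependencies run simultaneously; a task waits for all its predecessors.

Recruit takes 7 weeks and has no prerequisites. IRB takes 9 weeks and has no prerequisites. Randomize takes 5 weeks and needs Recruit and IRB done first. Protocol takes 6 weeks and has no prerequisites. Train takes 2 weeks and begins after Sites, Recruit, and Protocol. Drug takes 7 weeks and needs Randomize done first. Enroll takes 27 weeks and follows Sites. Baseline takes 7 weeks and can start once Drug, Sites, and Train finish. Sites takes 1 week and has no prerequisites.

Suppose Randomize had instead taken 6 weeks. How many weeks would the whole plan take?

Critical path before the change: IRB→Randomize→Drug→Baseline = 9+5+7+7 = 28 giving 28 weeks.
Randomize is on the critical path; changing it to 6 makes that path 29 weeks.
The critical path is still IRB→Randomize→Drug→Baseline; finish is now 29 weeks.

29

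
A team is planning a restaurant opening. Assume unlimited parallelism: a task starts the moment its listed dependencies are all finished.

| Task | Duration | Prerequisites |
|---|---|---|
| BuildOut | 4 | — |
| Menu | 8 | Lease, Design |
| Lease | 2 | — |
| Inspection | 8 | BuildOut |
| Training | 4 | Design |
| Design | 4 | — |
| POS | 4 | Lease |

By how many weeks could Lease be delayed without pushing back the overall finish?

The longest chain is Design→Menu = 4+8 = 12; overall finish 12 weeks.
Lease finishes as early as 2 and must finish by 4.
Float = 12 − 10 = 2.

2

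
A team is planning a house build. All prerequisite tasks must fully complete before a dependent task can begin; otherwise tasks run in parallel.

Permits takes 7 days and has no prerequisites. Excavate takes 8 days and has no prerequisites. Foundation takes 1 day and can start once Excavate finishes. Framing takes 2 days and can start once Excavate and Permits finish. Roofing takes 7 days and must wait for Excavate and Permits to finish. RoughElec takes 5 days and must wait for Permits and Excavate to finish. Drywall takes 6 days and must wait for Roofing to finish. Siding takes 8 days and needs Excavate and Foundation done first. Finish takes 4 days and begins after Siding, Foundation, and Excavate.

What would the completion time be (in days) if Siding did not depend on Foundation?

Before: longest chain Excavate→Foundation→Siding→Finish = 8+1+8+4 = 21, finish 21.
Without Foundation→Siding, Siding's earliest start moves from 9 to 8.
The longest chain is now Excavate→Roofing→Drywall = 8+7+6 = 21, so the plan takes 21 days.

21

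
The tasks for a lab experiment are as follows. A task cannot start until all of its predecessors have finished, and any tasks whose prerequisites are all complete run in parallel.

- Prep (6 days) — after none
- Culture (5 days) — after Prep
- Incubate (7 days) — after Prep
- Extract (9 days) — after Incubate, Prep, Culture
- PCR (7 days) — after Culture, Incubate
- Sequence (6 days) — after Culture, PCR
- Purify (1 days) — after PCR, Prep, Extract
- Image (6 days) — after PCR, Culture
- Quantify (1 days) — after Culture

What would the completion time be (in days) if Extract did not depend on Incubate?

26

Original critical path: Prep→Incubate→PCR→Sequence = 6+7+7+6 = 26 ⇒ 26 days.
Without Incubate→Extract, Extract's earliest start moves from 13 to 11.
The longest chain is now Prep→Incubate→PCR→Sequence = 6+7+7+6 = 26, so the plan takes 26 days.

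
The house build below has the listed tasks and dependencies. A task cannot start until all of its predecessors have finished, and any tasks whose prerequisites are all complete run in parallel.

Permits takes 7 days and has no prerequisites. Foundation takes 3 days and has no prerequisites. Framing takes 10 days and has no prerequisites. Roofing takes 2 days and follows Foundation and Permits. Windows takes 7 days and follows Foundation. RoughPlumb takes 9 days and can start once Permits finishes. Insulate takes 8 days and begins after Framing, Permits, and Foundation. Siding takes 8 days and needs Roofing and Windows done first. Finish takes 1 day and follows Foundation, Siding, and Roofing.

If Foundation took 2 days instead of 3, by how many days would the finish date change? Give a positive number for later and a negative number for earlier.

-1

Actual critical path: Foundation→Windows→Siding→Finish = 3+7+8+1 = 19 ⇒ 19 days.
Foundation lies on that path, so at 2 days the path becomes 18 days.
Now Permits→Roofing→Siding→Finish = 7+2+8+1 = 18 is longest, so the finish becomes 18 days.
Change in finish: 18 − 19 = -1 days.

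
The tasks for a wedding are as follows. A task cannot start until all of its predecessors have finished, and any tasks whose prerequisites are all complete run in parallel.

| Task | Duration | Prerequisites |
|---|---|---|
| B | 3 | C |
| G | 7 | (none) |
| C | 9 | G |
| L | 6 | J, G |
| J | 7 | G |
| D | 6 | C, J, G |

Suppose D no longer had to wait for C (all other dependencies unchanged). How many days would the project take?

Before: longest chain G→C→D = 7+9+6 = 22, finish 22.
Without C→D, D's earliest start moves from 16 to 14.
The longest chain is now G→J→L = 7+7+6 = 20, so the project takes 20 days.

20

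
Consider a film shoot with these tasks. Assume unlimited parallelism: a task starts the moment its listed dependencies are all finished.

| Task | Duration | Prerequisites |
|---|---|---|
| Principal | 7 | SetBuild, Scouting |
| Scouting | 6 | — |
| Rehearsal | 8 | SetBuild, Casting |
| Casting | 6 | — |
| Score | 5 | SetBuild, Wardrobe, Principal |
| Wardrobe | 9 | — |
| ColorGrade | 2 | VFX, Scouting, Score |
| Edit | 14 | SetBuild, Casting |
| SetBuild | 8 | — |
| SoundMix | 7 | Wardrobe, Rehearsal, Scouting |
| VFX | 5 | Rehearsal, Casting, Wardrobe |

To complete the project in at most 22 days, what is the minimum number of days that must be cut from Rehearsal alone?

1

Current finish: 23 days; target: 22.
Rehearsal is on every critical path, so each day cut from Rehearsal cuts the finish by one (this holds down to a finish of 22).
Need 23 − 22 = 1 day off Rehearsal → Rehearsal becomes 7 days, finish becomes 22.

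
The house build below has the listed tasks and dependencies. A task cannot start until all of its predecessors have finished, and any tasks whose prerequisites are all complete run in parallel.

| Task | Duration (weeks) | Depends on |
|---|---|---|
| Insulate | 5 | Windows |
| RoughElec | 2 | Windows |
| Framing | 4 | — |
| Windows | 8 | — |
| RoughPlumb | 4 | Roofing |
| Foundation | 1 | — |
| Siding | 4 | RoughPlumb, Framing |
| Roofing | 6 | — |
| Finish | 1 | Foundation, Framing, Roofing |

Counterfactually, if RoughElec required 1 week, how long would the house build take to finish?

Actual critical path: Roofing→RoughPlumb→Siding = 6+4+4 = 14 ⇒ 14 weeks.
The longest path through RoughElec is only 10 weeks, so RoughElec has float 4.
The critical path is still Roofing→RoughPlumb→Siding; finish is now 14 weeks.

14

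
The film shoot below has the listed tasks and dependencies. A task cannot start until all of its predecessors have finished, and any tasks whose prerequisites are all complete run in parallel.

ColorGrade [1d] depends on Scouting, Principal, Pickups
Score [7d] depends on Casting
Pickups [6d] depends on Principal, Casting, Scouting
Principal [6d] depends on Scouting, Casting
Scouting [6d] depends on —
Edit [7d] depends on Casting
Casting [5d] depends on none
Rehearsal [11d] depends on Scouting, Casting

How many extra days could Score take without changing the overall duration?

The longest chain is Scouting→Principal→Pickups→ColorGrade = 6+6+6+1 = 19; overall finish 19 days.
The longest chain containing Score totals 12 days.
Float = 19 − 12 = 7.

7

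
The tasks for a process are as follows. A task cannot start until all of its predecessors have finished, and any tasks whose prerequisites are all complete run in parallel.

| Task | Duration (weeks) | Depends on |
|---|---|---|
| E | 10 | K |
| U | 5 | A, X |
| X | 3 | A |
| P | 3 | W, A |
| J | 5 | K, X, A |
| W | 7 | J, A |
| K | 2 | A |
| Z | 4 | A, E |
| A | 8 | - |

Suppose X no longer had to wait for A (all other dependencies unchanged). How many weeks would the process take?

25

With the dependency in place, A→X→J→W→P = 8+3+5+7+3 = 26 sets the finish at 26 weeks.
Without A→X, X's earliest start moves from 8 to 0.
After: A→K→J→W→P = 8+2+5+7+3 = 25 → 25 weeks.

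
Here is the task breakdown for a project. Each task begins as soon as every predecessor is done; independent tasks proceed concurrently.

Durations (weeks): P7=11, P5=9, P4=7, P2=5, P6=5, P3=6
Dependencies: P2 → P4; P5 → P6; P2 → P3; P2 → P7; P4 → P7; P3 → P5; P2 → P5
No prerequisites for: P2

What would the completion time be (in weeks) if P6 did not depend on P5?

23

Original critical path: P2→P3→P5→P6 = 5+6+9+5 = 25 ⇒ 25 weeks.
Without P5→P6, P6's earliest start moves from 20 to 0.
The longest chain is now P2→P4→P7 = 5+7+11 = 23, so the project takes 23 weeks.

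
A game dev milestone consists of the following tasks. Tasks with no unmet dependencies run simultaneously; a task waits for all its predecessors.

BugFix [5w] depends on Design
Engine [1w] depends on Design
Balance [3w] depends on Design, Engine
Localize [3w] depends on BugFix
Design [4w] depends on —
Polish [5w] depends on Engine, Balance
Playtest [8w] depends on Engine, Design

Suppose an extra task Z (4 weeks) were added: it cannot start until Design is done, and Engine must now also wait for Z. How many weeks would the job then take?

Originally the job takes 13 weeks.
With Z inserted, Engine now waits for max(Design, Z).
New critical path: Design→Z→Engine→Balance→Polish = 4+4+1+3+5 = 17 ⇒ 17 weeks.

17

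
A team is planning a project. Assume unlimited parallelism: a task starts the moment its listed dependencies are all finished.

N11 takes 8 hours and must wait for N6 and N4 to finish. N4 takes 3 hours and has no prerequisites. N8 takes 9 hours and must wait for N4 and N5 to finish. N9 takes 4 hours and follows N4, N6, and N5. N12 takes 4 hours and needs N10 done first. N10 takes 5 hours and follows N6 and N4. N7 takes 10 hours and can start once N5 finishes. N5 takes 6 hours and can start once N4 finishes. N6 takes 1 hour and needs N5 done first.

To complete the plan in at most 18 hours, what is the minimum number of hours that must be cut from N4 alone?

1

Current finish: 19 hours; target: 18.
N4 is on every critical path, so each hour cut from N4 cuts the finish by one (this holds down to a finish of 17).
Need 19 − 18 = 1 hour off N4 → N4 becomes 2 hours, finish becomes 18.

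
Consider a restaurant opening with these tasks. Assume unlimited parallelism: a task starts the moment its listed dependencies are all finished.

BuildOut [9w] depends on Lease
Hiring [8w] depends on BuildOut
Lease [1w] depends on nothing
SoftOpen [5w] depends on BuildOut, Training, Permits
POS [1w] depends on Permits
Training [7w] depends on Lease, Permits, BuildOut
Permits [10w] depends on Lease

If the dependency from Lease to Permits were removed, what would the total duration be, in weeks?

Original critical path: Lease→Permits→Training→SoftOpen = 1+10+7+5 = 23 ⇒ 23 weeks.
Without Lease→Permits, Permits's earliest start moves from 1 to 0.
After: Lease→BuildOut→Training→SoftOpen = 1+9+7+5 = 22 → 22 weeks.

22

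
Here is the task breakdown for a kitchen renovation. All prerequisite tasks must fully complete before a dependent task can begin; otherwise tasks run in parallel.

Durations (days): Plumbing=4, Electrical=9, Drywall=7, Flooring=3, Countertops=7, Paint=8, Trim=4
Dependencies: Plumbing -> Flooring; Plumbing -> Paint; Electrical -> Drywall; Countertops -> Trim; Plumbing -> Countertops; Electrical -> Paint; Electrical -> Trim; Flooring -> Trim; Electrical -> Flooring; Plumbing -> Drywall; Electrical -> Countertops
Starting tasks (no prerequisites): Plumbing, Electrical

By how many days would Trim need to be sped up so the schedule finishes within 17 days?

3

Current finish: 20 days; target: 17.
Trim is on every critical path, so each day cut from Trim cuts the finish by one (this holds down to a finish of 17).
Need 20 − 17 = 3 days off Trim → Trim becomes 1 day, finish becomes 17.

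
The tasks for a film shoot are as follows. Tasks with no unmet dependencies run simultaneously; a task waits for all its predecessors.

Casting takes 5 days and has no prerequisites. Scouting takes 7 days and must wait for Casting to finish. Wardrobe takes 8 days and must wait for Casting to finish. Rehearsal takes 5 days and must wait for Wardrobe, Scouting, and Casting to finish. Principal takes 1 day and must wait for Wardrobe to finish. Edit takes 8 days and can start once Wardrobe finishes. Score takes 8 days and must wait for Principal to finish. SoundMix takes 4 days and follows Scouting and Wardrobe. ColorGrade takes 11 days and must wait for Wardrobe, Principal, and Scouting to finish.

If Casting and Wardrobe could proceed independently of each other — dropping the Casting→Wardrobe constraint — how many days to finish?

With the dependency in place, Casting→Wardrobe→Principal→ColorGrade = 5+8+1+11 = 25 sets the finish at 25 days.
Without Casting→Wardrobe, Wardrobe's earliest start moves from 5 to 0.
The longest chain is now Casting→Scouting→ColorGrade = 5+7+11 = 23, so the project takes 23 days.

23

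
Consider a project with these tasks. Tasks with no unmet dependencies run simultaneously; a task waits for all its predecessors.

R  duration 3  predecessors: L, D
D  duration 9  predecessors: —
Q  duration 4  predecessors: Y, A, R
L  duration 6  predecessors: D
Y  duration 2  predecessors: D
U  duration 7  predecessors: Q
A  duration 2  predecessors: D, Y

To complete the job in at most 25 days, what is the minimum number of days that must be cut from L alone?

4

Current finish: 29 days; target: 25.
L is on every critical path, so each day cut from L cuts the finish by one (this holds down to a finish of 24).
Need 29 − 25 = 4 days off L → L becomes 2 days, finish becomes 25.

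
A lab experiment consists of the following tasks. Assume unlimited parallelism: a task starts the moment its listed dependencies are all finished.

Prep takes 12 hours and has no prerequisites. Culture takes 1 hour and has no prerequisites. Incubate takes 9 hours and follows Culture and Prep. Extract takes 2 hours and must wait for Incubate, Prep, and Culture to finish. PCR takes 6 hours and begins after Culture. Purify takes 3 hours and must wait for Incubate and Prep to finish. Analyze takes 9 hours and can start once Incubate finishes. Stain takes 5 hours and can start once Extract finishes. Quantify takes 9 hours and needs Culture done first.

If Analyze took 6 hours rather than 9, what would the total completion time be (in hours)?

28

The binding path is Prep→Incubate→Analyze = 12+9+9 = 30; finish at 30 hours.
Since Analyze is critical, the -3 change carries straight to that chain (now 27 hours).
New critical path: Prep→Incubate→Extract→Stain = 12+9+2+5 = 28 ⇒ 28 hours.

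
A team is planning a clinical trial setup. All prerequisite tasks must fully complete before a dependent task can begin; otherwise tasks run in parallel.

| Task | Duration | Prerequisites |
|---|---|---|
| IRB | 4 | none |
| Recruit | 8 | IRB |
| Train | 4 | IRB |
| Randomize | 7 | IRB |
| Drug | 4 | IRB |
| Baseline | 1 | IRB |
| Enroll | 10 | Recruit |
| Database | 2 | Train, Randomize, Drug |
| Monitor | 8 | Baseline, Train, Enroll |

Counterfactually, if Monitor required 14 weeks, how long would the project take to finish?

36

Baseline: IRB→Recruit→Enroll→Monitor = 4+8+10+8 = 30 → 30 weeks.
Monitor is on the critical path; changing it to 14 makes that path 36 weeks.
No other chain overtakes it, so the finish is 36 weeks.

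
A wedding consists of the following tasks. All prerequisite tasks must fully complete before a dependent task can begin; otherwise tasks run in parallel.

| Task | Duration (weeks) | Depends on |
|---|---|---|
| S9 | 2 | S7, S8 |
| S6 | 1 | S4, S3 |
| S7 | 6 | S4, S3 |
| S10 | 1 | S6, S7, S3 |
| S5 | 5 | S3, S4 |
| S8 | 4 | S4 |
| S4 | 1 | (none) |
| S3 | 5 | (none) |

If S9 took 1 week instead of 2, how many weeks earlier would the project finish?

1

Critical path before the change: S3→S7→S9 = 5+6+2 = 13 giving 13 weeks.
Since S9 is critical, the -1 change carries straight to that chain (now 12 weeks).
The critical path is still S3→S7→S9; finish is now 12 weeks.
Change in finish: 12 − 13 = -1 weeks.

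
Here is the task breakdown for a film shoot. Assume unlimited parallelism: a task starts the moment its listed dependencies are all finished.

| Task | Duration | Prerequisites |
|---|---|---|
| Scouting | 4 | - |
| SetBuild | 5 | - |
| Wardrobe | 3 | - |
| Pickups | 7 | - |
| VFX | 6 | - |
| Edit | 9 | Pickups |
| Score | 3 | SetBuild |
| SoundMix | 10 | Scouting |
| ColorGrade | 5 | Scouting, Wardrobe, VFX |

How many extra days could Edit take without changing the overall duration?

0

The longest chain is Pickups→Edit = 7+9 = 16; overall finish 16 days.
Longest path through Edit: 16 days (earliest finish 16, latest finish 16).
So Edit can slip 16 − 16 = 0 days.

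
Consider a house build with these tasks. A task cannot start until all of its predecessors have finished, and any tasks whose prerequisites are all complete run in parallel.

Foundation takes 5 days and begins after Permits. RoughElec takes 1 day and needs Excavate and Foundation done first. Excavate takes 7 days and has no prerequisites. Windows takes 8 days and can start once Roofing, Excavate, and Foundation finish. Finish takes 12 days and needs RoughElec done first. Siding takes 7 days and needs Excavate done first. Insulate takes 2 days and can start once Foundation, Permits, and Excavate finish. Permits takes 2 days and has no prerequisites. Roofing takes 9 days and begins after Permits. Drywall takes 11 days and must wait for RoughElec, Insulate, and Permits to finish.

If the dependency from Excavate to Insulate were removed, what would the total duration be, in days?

Before: longest chain Permits→Foundation→RoughElec→Finish = 2+5+1+12 = 20, finish 20.
Dropping Excavate→Insulate doesn't change Insulate's earliest start (7); another predecessor still binds.
The longest chain is now Permits→Foundation→RoughElec→Finish = 2+5+1+12 = 20, so the job takes 20 days.

20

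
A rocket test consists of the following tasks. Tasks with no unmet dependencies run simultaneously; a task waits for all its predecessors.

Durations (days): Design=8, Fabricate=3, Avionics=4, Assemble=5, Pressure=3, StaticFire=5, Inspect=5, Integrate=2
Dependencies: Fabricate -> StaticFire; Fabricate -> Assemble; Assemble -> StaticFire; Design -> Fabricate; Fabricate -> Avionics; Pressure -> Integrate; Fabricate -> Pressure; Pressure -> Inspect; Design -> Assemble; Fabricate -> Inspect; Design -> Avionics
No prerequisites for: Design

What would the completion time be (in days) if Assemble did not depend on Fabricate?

Original critical path: Design→Fabricate→Assemble→StaticFire = 8+3+5+5 = 21 ⇒ 21 days.
Without Fabricate→Assemble, Assemble's earliest start moves from 11 to 8.
The longest chain is now Design→Fabricate→Pressure→Inspect = 8+3+3+5 = 19, so the schedule takes 19 days.

19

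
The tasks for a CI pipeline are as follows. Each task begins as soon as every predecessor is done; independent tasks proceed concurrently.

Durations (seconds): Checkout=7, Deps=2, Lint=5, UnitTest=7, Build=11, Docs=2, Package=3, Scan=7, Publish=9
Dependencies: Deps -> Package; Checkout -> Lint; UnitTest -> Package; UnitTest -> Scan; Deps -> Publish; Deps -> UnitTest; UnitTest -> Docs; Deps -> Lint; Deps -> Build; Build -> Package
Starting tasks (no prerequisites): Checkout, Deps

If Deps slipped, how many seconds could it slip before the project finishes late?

Deps→UnitTest→Scan = 2+7+7 = 16 sets the makespan at 16 seconds.
Longest path through Deps: 16 seconds (earliest finish 2, latest finish 2).
Slack of Deps = 0 − 0 = 0 seconds.

0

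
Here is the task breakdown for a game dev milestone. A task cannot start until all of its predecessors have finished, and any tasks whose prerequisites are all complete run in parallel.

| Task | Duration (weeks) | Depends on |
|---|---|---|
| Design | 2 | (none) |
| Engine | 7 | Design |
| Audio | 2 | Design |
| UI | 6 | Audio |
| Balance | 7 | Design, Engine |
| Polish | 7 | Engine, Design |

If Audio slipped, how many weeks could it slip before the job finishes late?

6

Critical path: Design→Engine→Balance = 2+7+7 = 16, so the finish is 16 weeks.
Audio finishes as early as 4 and must finish by 10.
So Audio can slip 10 − 4 = 6 weeks.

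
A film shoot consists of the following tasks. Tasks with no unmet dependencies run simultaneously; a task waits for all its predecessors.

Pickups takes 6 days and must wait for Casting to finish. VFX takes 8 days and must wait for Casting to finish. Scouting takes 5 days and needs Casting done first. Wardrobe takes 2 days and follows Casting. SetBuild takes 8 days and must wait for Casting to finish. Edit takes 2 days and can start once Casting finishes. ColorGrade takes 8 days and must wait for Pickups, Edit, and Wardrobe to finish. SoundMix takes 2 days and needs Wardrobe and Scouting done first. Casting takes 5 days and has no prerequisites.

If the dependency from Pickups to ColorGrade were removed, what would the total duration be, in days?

15

Original critical path: Casting→Pickups→ColorGrade = 5+6+8 = 19 ⇒ 19 days.
Without Pickups→ColorGrade, ColorGrade's earliest start moves from 11 to 7.
New critical path: Casting→Wardrobe→ColorGrade = 5+2+8 = 15 ⇒ 15 days.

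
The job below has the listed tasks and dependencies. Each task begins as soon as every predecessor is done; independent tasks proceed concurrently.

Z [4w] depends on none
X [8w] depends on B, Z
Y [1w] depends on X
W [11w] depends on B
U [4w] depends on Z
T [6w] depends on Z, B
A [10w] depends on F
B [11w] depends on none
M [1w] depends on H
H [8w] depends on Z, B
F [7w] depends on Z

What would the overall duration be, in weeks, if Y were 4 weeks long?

Baseline: B→W = 11+11 = 22 → 22 weeks.
Y is off the critical path — its longest chain is 20 weeks, giving 2 of slack.
Now B→X→Y = 11+8+4 = 23 is longest, so the finish becomes 23 weeks.

23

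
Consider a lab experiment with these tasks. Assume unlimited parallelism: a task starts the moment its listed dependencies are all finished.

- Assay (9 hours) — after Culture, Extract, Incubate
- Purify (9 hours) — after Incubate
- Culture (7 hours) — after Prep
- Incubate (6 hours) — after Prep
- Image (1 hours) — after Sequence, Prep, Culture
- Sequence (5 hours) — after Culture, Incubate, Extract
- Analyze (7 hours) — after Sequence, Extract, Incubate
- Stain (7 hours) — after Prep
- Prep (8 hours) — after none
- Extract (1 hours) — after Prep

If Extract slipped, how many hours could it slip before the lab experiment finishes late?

6

Critical path: Prep→Culture→Sequence→Analyze = 8+7+5+7 = 27, so the finish is 27 hours.
Extract finishes as early as 9 and must finish by 15.
So Extract can slip 15 − 9 = 6 hours.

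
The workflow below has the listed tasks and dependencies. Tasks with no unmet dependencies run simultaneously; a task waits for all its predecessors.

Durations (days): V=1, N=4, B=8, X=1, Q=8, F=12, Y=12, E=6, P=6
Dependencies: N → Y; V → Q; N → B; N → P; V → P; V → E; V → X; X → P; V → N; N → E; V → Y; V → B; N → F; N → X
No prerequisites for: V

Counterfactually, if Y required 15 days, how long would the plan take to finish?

Critical path before the change: V→N→Y = 1+4+12 = 17 giving 17 days.
Y lies on that path, so at 15 days the path becomes 20 days.
No other chain overtakes it, so the finish is 20 days.

20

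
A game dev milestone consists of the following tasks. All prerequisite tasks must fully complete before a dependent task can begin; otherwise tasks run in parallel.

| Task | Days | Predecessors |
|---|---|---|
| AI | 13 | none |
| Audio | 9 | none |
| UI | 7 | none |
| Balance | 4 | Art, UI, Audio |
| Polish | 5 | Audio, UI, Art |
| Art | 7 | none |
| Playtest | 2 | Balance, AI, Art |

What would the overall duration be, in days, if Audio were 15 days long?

21

As given, the longest chain is Audio→Balance→Playtest = 9+4+2 = 15, so the finish is 15 days.
Audio lies on that path, so at 15 days the path becomes 21 days.
That remains the longest chain; total 21 days.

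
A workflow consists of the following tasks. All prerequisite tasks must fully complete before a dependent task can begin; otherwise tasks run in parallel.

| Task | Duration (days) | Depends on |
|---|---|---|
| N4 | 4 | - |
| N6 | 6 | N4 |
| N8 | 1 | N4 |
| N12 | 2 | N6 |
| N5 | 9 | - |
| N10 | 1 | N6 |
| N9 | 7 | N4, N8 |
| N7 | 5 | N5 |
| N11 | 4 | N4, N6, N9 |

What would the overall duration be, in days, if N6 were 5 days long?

The binding path is N4→N8→N9→N11 = 4+1+7+4 = 16; finish at 16 days.
N6 is off the critical path — its longest chain is 14 days, giving 2 of slack.
No other chain overtakes it, so the finish is 16 days.

16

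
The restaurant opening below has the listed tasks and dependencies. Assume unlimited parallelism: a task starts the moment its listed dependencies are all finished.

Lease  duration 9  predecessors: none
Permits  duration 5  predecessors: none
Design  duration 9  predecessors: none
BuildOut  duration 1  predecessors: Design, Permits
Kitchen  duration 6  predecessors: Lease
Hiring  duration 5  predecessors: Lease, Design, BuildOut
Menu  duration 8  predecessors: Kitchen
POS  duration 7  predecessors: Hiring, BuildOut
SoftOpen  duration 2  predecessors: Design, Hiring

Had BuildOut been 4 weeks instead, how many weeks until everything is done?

Critical path before the change: Lease→Kitchen→Menu = 9+6+8 = 23 giving 23 weeks.
BuildOut has 1 week of float (longest path through it is 22).
New critical path: Design→BuildOut→Hiring→POS = 9+4+5+7 = 25 ⇒ 25 weeks.

25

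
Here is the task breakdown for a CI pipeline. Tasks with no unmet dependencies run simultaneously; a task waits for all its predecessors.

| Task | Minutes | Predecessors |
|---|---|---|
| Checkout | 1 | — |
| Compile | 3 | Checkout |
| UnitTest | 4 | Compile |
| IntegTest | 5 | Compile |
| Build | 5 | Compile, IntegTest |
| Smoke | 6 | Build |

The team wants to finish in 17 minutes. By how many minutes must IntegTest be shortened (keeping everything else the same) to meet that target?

3

Current finish: 20 minutes; target: 17.
IntegTest is on every critical path, so each minute cut from IntegTest cuts the finish by one (this holds down to a finish of 16).
Need 20 − 17 = 3 minutes off IntegTest → IntegTest becomes 2 minutes, finish becomes 17.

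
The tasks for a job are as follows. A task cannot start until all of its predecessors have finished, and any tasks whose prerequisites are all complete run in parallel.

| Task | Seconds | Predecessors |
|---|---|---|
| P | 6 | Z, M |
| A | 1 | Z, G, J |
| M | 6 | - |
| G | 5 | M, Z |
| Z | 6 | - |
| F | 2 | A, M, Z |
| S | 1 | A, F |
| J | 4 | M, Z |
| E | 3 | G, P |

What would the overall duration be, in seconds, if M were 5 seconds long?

The binding path is M→P→E = 6+6+3 = 15; finish at 15 seconds.
Since M is critical, the -1 change carries straight to that chain (now 14 seconds).
New critical path: Z→P→E = 6+6+3 = 15 ⇒ 15 seconds.

15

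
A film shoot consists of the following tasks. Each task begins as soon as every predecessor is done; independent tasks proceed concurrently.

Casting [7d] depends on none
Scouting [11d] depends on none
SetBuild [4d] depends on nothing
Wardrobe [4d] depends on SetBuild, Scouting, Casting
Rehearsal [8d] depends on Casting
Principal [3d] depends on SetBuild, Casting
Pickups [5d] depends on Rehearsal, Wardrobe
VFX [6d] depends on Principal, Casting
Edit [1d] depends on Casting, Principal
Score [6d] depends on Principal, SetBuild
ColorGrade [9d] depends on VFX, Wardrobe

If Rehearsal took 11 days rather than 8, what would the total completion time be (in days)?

Actual critical path: Casting→Principal→VFX→ColorGrade = 7+3+6+9 = 25 ⇒ 25 days.
Rehearsal has 5 days of float (longest path through it is 20).
No other chain overtakes it, so the finish is 25 days.

25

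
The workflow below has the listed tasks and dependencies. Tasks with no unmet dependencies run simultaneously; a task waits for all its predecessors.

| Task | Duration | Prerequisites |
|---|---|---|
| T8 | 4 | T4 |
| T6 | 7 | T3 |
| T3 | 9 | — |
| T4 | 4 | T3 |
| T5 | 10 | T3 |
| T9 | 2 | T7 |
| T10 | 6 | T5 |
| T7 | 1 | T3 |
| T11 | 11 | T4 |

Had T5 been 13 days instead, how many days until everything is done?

Actual critical path: T3→T5→T10 = 9+10+6 = 25 ⇒ 25 days.
T5 is on the critical path; changing it to 13 makes that path 28 days.
The critical path is still T3→T5→T10; finish is now 28 days.

28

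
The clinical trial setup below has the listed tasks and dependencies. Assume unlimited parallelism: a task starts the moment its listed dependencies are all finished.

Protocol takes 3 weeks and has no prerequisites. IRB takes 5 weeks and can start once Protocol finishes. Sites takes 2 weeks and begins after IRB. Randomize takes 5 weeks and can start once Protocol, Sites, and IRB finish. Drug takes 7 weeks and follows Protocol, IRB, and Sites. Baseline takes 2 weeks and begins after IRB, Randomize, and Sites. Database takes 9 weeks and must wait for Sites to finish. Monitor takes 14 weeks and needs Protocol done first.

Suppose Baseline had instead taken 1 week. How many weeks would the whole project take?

Actual critical path: Protocol→IRB→Sites→Database = 3+5+2+9 = 19 ⇒ 19 weeks.
Baseline has 2 weeks of float (longest path through it is 17).
No other chain overtakes it, so the finish is 19 weeks.

19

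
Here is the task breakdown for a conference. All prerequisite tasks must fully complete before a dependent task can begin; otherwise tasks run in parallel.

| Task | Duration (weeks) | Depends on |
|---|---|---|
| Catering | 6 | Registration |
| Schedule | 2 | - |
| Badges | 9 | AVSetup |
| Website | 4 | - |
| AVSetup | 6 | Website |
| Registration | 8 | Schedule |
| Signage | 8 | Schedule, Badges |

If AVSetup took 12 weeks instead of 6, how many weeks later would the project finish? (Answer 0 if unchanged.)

As given, the longest chain is Website→AVSetup→Badges→Signage = 4+6+9+8 = 27, so the finish is 27 weeks.
AVSetup lies on that path, so at 12 weeks the path becomes 33 weeks.
That remains the longest chain; total 33 weeks.
Change in finish: 33 − 27 = +6 weeks.

6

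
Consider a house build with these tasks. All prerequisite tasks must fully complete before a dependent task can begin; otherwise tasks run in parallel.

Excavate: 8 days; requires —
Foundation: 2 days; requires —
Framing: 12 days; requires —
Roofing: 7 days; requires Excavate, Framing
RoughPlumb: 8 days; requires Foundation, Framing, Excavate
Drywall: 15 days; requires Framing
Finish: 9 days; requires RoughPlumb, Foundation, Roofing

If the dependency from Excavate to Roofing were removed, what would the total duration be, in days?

With the dependency in place, Framing→RoughPlumb→Finish = 12+8+9 = 29 sets the finish at 29 days.
Dropping Excavate→Roofing doesn't change Roofing's earliest start (12); another predecessor still binds.
After: Framing→RoughPlumb→Finish = 12+8+9 = 29 → 29 days.

29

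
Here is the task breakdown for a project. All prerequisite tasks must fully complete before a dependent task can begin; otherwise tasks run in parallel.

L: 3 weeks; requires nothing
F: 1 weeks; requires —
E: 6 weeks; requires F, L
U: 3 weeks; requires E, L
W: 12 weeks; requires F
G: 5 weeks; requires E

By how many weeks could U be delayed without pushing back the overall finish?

L→E→G = 3+6+5 = 14 sets the makespan at 14 weeks.
The longest chain containing U totals 12 weeks.
So U can slip 14 − 12 = 2 weeks.

2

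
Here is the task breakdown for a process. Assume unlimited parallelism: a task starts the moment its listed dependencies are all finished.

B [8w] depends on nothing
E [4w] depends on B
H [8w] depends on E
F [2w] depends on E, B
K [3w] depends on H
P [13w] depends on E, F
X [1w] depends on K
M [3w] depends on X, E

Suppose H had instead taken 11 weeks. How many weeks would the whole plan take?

30

Baseline: B→E→H→K→X→M = 8+4+8+3+1+3 = 27 → 27 weeks.
H is on the critical path; changing it to 11 makes that path 30 weeks.
That remains the longest chain; total 30 weeks.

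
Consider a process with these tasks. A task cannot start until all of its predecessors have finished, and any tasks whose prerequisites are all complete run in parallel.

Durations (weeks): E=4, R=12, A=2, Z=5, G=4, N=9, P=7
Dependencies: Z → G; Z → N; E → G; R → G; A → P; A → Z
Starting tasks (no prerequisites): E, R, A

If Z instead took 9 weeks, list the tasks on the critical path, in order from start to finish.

Baseline: A→Z→N = 2+5+9 = 16 → 16 weeks.
Since Z is critical, the +4 change carries straight to that chain (now 20 weeks).
The critical path is still A→Z→N; finish is now 20 weeks.

A, Z, N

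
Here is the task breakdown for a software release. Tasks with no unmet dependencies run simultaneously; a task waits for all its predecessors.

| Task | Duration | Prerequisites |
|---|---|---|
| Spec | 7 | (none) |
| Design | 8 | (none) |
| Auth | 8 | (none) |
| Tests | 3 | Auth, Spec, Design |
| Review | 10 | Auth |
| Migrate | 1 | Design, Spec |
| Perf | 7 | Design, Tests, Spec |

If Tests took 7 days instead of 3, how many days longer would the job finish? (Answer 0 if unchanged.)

Actual critical path: Design→Tests→Perf = 8+3+7 = 18 ⇒ 18 days.
Since Tests is critical, the +4 change carries straight to that chain (now 22 days).
That remains the longest chain; total 22 days.
Change in finish: 22 − 18 = +4 days.

4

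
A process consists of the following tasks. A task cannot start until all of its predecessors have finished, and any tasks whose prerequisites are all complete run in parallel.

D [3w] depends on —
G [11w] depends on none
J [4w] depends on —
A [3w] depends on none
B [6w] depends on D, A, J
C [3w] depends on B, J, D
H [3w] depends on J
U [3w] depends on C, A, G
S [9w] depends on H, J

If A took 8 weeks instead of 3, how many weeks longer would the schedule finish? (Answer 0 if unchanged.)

The binding path is J→B→C→U = 4+6+3+3 = 16; finish at 16 weeks.
The longest path through A is only 15 weeks, so A has float 1.
Now A→B→C→U = 8+6+3+3 = 20 is longest, so the finish becomes 20 weeks.
Change in finish: 20 − 16 = +4 weeks.

4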